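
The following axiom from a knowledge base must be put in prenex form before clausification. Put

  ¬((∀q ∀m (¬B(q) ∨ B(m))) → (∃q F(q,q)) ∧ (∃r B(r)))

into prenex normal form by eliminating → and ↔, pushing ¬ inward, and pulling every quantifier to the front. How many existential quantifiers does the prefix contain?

0

First replace A → B with ¬A ∨ B.
  ¬(¬(∀q ∀m (¬B(q) ∨ B(m))) ∨ (∃q F(q,q)) ∧ (∃r B(r)))
Move each ¬ inward, flipping quantifiers it crosses:
  (∀q ∀m (¬B(q) ∨ B(m))) ∧ ((∀q ¬F(q,q)) ∨ (∀r ¬B(r)))
Rename bound variables to avoid capture: q↦x.
  (∀q ∀m (¬B(q) ∨ B(m))) ∧ ((∀x ¬F(x,x)) ∨ (∀r ¬B(r)))
Pull the quantifiers to the front (each side's bound variable is not free in the other side):
  ∀q ∀m ∀x ∀r ((¬B(q) ∨ B(m)) ∧ (¬F(x,x) ∨ ¬B(r)))
The prefix is ∀q ∀m ∀x ∀r: 4 universal, 0 existential.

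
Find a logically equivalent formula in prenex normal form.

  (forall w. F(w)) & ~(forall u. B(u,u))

Push ¬ through the quantifiers and connectives to reach negation normal form:
  (forall w. F(w)) & (exists u. ~B(u,u))
All bound variables are already distinct, so no renaming is needed.
Finally move all quantifiers to the prefix:
  forall w. exists u. (F(w) & ~B(u,u))

forall w. exists u. (F(w) & ~B(u,u))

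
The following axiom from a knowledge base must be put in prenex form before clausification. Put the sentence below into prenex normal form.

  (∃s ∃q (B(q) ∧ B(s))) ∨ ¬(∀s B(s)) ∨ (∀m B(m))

Drive negations inward (¬∀x A ≡ ∃x ¬A, ¬∃x A ≡ ∀x ¬A, De Morgan for ∧/∨):
  (∃s ∃q (B(q) ∧ B(s))) ∨ (∃s ¬B(s)) ∨ (∀m B(m))
Give each quantifier a distinct variable: s↦y1.
  (∃s ∃q (B(q) ∧ B(s))) ∨ (∃y1 ¬B(y1)) ∨ (∀m B(m))
Finally move all quantifiers to the prefix:
  ∃s ∃q ∃y1 ∀m (B(q) ∧ B(s) ∨ ¬B(y1) ∨ B(m))

∃s ∃q ∃y1 ∀m (B(q) ∧ B(s) ∨ ¬B(y1) ∨ B(m))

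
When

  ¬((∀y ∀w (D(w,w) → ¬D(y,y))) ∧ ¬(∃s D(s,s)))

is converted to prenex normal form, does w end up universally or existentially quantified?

existential

First replace A → B with ¬A ∨ B.
  ¬((∀y ∀w (¬D(w,w) ∨ ¬D(y,y))) ∧ ¬(∃s D(s,s)))
Move each ¬ inward, flipping quantifiers it crosses:
  (∃y ∃w (D(w,w) ∧ D(y,y))) ∨ (∃s D(s,s))
Pull the quantifiers to the front (each side's bound variable is not free in the other side):
  ∃y ∃w ∃s (D(w,w) ∧ D(y,y) ∨ D(s,s))
The quantifier ∀w sits under an odd number of negations (counting the antecedent side of each →), so it flips to ∃w.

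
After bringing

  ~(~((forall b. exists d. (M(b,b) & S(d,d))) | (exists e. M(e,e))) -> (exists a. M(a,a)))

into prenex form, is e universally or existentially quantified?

Eliminate → and ↔ using ¬ and ∨.
  ~(~~((forall b. exists d. (M(b,b) & S(d,d))) | (exists e. M(e,e))) | (exists a. M(a,a)))
Drive negations inward (¬∀x A ≡ ∃x ¬A, ¬∃x A ≡ ∀x ¬A, De Morgan for ∧/∨):
  (exists b. forall d. (~M(b,b) | ~S(d,d))) & (forall e. ~M(e,e)) & (forall a. ~M(a,a))
All bound variables are already distinct, so no renaming is needed.
Finally move all quantifiers to the prefix:
  exists b. forall d. forall e. forall a. ((~M(b,b) | ~S(d,d)) & ~M(e,e) & ~M(a,a))
The quantifier exists e sits under an odd number of negations (counting the antecedent side of each →), so it flips to forall e.

universal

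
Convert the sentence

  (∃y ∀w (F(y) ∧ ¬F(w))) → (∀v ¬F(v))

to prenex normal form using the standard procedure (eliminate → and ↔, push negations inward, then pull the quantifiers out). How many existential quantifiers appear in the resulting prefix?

Eliminate → and ↔ using ¬ and ∨.
  ¬(∃y ∀w (F(y) ∧ ¬F(w))) ∨ (∀v ¬F(v))
Push ¬ through the quantifiers and connectives to reach negation normal form:
  (∀y ∃w (¬F(y) ∨ F(w))) ∨ (∀v ¬F(v))
Pull the quantifiers to the front (each side's bound variable is not free in the other side):
  ∀y ∃w ∀v (¬F(y) ∨ F(w) ∨ ¬F(v))
The prefix is ∀y ∃w ∀v: 2 universal, 1 existential.

1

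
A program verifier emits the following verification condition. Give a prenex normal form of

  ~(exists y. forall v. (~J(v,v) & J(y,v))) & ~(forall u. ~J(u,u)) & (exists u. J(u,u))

Move each ¬ inward, flipping quantifiers it crosses:
  (forall y. exists v. (J(v,v) | ~J(y,v))) & (exists u. J(u,u)) & (exists u. J(u,u))
Standardize variables apart so no two quantifiers bind the same name: u↦v1.
  (forall y. exists v. (J(v,v) | ~J(y,v))) & (exists u. J(u,u)) & (exists v1. J(v1,v1))
Pull the quantifiers to the front (each side's bound variable is not free in the other side):
  forall y. exists v. exists u. exists v1. ((J(v,v) | ~J(y,v)) & J(u,u) & J(v1,v1))

forall y. exists v. exists u. exists v1. ((J(v,v) | ~J(y,v)) & J(u,u) & J(v1,v1))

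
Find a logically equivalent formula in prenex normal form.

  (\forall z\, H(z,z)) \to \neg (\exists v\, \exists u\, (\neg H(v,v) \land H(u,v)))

\exists z\, \forall v\, \forall u\, (\neg H(z,z) \lor H(v,v) \lor \neg H(u,v))

First replace A → B with ¬A ∨ B.
  \neg (\forall z\, H(z,z)) \lor \neg (\exists v\, \exists u\, (\neg H(v,v) \land H(u,v)))
Push ¬ through the quantifiers and connectives to reach negation normal form:
  (\exists z\, \neg H(z,z)) \lor (\forall v\, \forall u\, (H(v,v) \lor \neg H(u,v)))
All bound variables are already distinct, so no renaming is needed.
Extract every quantifier outward, since the variables are now distinct and don't occur free across branches:
  \exists z\, \forall v\, \forall u\, (\neg H(z,z) \lor H(v,v) \lor \neg H(u,v))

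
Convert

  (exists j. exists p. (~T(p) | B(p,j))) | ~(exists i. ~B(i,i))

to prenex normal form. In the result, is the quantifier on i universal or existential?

Move each ¬ inward, flipping quantifiers it crosses:
  (exists j. exists p. (~T(p) | B(p,j))) | (forall i. B(i,i))
All bound variables are already distinct, so no renaming is needed.
Extract every quantifier outward, since the variables are now distinct and don't occur free across branches:
  exists j. exists p. forall i. (~T(p) | B(p,j) | B(i,i))
The quantifier exists i sits under an odd number of negations, so it flips to forall i.

universal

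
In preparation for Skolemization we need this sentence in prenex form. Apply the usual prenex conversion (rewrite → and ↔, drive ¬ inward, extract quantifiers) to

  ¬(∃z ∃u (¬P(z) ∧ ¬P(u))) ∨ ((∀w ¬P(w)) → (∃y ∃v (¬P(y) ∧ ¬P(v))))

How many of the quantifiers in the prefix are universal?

2

Eliminate → and ↔ using ¬ and ∨.
  ¬(∃z ∃u (¬P(z) ∧ ¬P(u))) ∨ ¬(∀w ¬P(w)) ∨ (∃y ∃v (¬P(y) ∧ ¬P(v)))
Push ¬ through the quantifiers and connectives to reach negation normal form:
  (∀z ∀u (P(z) ∨ P(u))) ∨ (∃w P(w)) ∨ (∃y ∃v (¬P(y) ∧ ¬P(v)))
All bound variables are already distinct, so no renaming is needed.
Finally move all quantifiers to the prefix:
  ∀z ∀u ∃w ∃y ∃v (P(z) ∨ P(u) ∨ P(w) ∨ ¬P(y) ∧ ¬P(v))
The prefix is ∀z ∀u ∃w ∃y ∃v: 2 universal, 3 existential.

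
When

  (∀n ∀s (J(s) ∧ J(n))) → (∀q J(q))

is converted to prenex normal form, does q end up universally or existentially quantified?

Eliminate → and ↔ using ¬ and ∨.
  ¬(∀n ∀s (J(s) ∧ J(n))) ∨ (∀q J(q))
Drive negations inward (¬∀x A ≡ ∃x ¬A, ¬∃x A ≡ ∀x ¬A, De Morgan for ∧/∨):
  (∃n ∃s (¬J(s) ∨ ¬J(n))) ∨ (∀q J(q))
Finally move all quantifiers to the prefix:
  ∃n ∃s ∀q (¬J(s) ∨ ¬J(n) ∨ J(q))
The quantifier ∀q sits under an even number of negations (counting the antecedent side of each →), so it remains universal.

universal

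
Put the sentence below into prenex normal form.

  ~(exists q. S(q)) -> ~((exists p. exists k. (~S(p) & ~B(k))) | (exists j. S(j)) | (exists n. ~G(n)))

Rewrite implications/biconditionals: A → B as ¬A ∨ B.
  ~~(exists q. S(q)) | ~((exists p. exists k. (~S(p) & ~B(k))) | (exists j. S(j)) | (exists n. ~G(n)))
Push ¬ through the quantifiers and connectives to reach negation normal form:
  (exists q. S(q)) | (forall p. forall k. (S(p) | B(k))) & (forall j. ~S(j)) & (forall n. G(n))
All bound variables are already distinct, so no renaming is needed.
Pull the quantifiers to the front (each side's bound variable is not free in the other side):
  exists q. forall p. forall k. forall j. forall n. (S(q) | (S(p) | B(k)) & ~S(j) & G(n))

exists q. forall p. forall k. forall j. forall n. (S(q) | (S(p) | B(k)) & ~S(j) & G(n))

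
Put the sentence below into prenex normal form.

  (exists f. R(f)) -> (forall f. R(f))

forall f. forall z1. (~R(f) | R(z1))

First replace A → B with ¬A ∨ B.
  ~(exists f. R(f)) | (forall f. R(f))
Push ¬ through the quantifiers and connectives to reach negation normal form:
  (forall f. ~R(f)) | (forall f. R(f))
Standardize variables apart so no two quantifiers bind the same name: f↦z1.
  (forall f. ~R(f)) | (forall z1. R(z1))
Finally move all quantifiers to the prefix:
  forall f. forall z1. (~R(f) | R(z1))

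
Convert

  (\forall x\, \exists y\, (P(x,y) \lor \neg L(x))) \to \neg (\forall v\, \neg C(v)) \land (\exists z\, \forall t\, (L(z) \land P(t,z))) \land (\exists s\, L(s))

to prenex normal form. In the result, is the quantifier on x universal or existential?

Eliminate → and ↔ using ¬ and ∨.
  \neg (\forall x\, \exists y\, (P(x,y) \lor \neg L(x))) \lor \neg (\forall v\, \neg C(v)) \land (\exists z\, \forall t\, (L(z) \land P(t,z))) \land (\exists s\, L(s))
Move each ¬ inward, flipping quantifiers it crosses:
  (\exists x\, \forall y\, (\neg P(x,y) \land L(x))) \lor (\exists v\, C(v)) \land (\exists z\, \forall t\, (L(z) \land P(t,z))) \land (\exists s\, L(s))
All bound variables are already distinct, so no renaming is needed.
Extract every quantifier outward, since the variables are now distinct and don't occur free across branches:
  \exists x\, \forall y\, \exists v\, \exists z\, \forall t\, \exists s\, (\neg P(x,y) \land L(x) \lor C(v) \land L(z) \land P(t,z) \land L(s))
The quantifier \forall x sits under an odd number of negations (counting the antecedent side of each →), so it flips to \exists x.

existential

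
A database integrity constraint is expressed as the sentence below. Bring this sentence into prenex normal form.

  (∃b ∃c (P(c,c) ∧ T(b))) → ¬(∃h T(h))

∀b ∀c ∀h (¬P(c,c) ∨ ¬T(b) ∨ ¬T(h))

First replace A → B with ¬A ∨ B.
  ¬(∃b ∃c (P(c,c) ∧ T(b))) ∨ ¬(∃h T(h))
Push ¬ through the quantifiers and connectives to reach negation normal form:
  (∀b ∀c (¬P(c,c) ∨ ¬T(b))) ∨ (∀h ¬T(h))
All bound variables are already distinct, so no renaming is needed.
Finally move all quantifiers to the prefix:
  ∀b ∀c ∀h (¬P(c,c) ∨ ¬T(b) ∨ ¬T(h))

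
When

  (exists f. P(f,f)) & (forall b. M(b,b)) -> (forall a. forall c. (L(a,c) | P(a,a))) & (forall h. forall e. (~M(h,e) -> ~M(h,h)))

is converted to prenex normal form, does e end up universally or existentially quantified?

First replace A → B with ¬A ∨ B.
  ~((exists f. P(f,f)) & (forall b. M(b,b))) | (forall a. forall c. (L(a,c) | P(a,a))) & (forall h. forall e. (~~M(h,e) | ~M(h,h)))
Push ¬ through the quantifiers and connectives to reach negation normal form:
  (forall f. ~P(f,f)) | (exists b. ~M(b,b)) | (forall a. forall c. (L(a,c) | P(a,a))) & (forall h. forall e. (M(h,e) | ~M(h,h)))
All bound variables are already distinct, so no renaming is needed.
Extract every quantifier outward, since the variables are now distinct and don't occur free across branches:
  forall f. exists b. forall a. forall c. forall h. forall e. (~P(f,f) | ~M(b,b) | (L(a,c) | P(a,a)) & (M(h,e) | ~M(h,h)))
The quantifier forall e sits under an even number of negations (counting the antecedent side of each →), so it remains universal.

universal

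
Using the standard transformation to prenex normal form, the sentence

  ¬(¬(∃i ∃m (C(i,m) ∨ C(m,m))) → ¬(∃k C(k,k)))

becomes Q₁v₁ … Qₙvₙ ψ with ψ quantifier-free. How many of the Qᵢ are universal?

2

First replace A → B with ¬A ∨ B.
  ¬(¬¬(∃i ∃m (C(i,m) ∨ C(m,m))) ∨ ¬(∃k C(k,k)))
Drive negations inward (¬∀x A ≡ ∃x ¬A, ¬∃x A ≡ ∀x ¬A, De Morgan for ∧/∨):
  (∀i ∀m (¬C(i,m) ∧ ¬C(m,m))) ∧ (∃k C(k,k))
All bound variables are already distinct, so no renaming is needed.
Pull the quantifiers to the front (each side's bound variable is not free in the other side):
  ∀i ∀m ∃k (¬C(i,m) ∧ ¬C(m,m) ∧ C(k,k))
The prefix is ∀i ∀m ∃k: 2 universal, 1 existential.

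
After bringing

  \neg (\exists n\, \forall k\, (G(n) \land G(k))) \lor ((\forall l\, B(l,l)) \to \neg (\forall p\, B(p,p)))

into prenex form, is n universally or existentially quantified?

First replace A → B with ¬A ∨ B.
  \neg (\exists n\, \forall k\, (G(n) \land G(k))) \lor \neg (\forall l\, B(l,l)) \lor \neg (\forall p\, B(p,p))
Move each ¬ inward, flipping quantifiers it crosses:
  (\forall n\, \exists k\, (\neg G(n) \lor \neg G(k))) \lor (\exists l\, \neg B(l,l)) \lor (\exists p\, \neg B(p,p))
Finally move all quantifiers to the prefix:
  \forall n\, \exists k\, \exists l\, \exists p\, (\neg G(n) \lor \neg G(k) \lor \neg B(l,l) \lor \neg B(p,p))
The quantifier \exists n sits under an odd number of negations (counting the antecedent side of each →), so it flips to \forall n.

universal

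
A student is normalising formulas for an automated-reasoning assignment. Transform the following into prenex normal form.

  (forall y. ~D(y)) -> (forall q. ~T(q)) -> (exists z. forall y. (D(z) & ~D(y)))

Eliminate → and ↔ using ¬ and ∨.
  ~(forall y. ~D(y)) | ~(forall q. ~T(q)) | (exists z. forall y. (D(z) & ~D(y)))
Move each ¬ inward, flipping quantifiers it crosses:
  (exists y. D(y)) | (exists q. T(q)) | (exists z. forall y. (D(z) & ~D(y)))
Standardize variables apart so no two quantifiers bind the same name: y↦s.
  (exists y. D(y)) | (exists q. T(q)) | (exists z. forall s. (D(z) & ~D(s)))
Pull the quantifiers to the front (each side's bound variable is not free in the other side):
  exists y. exists q. exists z. forall s. (D(y) | T(q) | D(z) & ~D(s))

exists y. exists q. exists z. forall s. (D(y) | T(q) | D(z) & ~D(s))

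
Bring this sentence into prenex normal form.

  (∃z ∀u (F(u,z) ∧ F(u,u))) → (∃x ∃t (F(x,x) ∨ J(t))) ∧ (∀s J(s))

∀z ∃u ∃x ∃t ∀s (¬F(u,z) ∨ ¬F(u,u) ∨ (F(x,x) ∨ J(t)) ∧ J(s))

Eliminate → and ↔ using ¬ and ∨.
  ¬(∃z ∀u (F(u,z) ∧ F(u,u))) ∨ (∃x ∃t (F(x,x) ∨ J(t))) ∧ (∀s J(s))
Drive negations inward (¬∀x A ≡ ∃x ¬A, ¬∃x A ≡ ∀x ¬A, De Morgan for ∧/∨):
  (∀z ∃u (¬F(u,z) ∨ ¬F(u,u))) ∨ (∃x ∃t (F(x,x) ∨ J(t))) ∧ (∀s J(s))
All bound variables are already distinct, so no renaming is needed.
Finally move all quantifiers to the prefix:
  ∀z ∃u ∃x ∃t ∀s (¬F(u,z) ∨ ¬F(u,u) ∨ (F(x,x) ∨ J(t)) ∧ J(s))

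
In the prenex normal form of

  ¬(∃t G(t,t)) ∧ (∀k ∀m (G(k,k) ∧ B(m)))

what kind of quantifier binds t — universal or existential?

universal

Move each ¬ inward, flipping quantifiers it crosses:
  (∀t ¬G(t,t)) ∧ (∀k ∀m (G(k,k) ∧ B(m)))
All bound variables are already distinct, so no renaming is needed.
Pull the quantifiers to the front (each side's bound variable is not free in the other side):
  ∀t ∀k ∀m (¬G(t,t) ∧ G(k,k) ∧ B(m))
The quantifier ∃t sits under an odd number of negations, so it flips to ∀t.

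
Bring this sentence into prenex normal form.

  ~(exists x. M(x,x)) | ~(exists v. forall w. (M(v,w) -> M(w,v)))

forall x. forall v. exists w. (~M(x,x) | M(v,w) & ~M(w,v))

First replace A → B with ¬A ∨ B.
  ~(exists x. M(x,x)) | ~(exists v. forall w. (~M(v,w) | M(w,v)))
Move each ¬ inward, flipping quantifiers it crosses:
  (forall x. ~M(x,x)) | (forall v. exists w. (M(v,w) & ~M(w,v)))
Pull the quantifiers to the front (each side's bound variable is not free in the other side):
  forall x. forall v. exists w. (~M(x,x) | M(v,w) & ~M(w,v))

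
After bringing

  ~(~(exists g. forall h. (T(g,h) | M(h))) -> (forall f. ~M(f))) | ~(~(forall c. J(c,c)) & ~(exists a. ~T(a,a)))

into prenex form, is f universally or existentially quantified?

Eliminate → and ↔ using ¬ and ∨.
  ~(~~(exists g. forall h. (T(g,h) | M(h))) | (forall f. ~M(f))) | ~(~(forall c. J(c,c)) & ~(exists a. ~T(a,a)))
Push ¬ through the quantifiers and connectives to reach negation normal form:
  (forall g. exists h. (~T(g,h) & ~M(h))) & (exists f. M(f)) | (forall c. J(c,c)) | (exists a. ~T(a,a))
All bound variables are already distinct, so no renaming is needed.
Finally move all quantifiers to the prefix:
  forall g. exists h. exists f. forall c. exists a. (~T(g,h) & ~M(h) & M(f) | J(c,c) | ~T(a,a))
The quantifier forall f sits under an odd number of negations (counting the antecedent side of each →), so it flips to exists f.

existential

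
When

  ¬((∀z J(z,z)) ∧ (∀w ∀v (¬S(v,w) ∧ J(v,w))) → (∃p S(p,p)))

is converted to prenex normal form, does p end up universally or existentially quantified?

universal

First replace A → B with ¬A ∨ B.
  ¬(¬((∀z J(z,z)) ∧ (∀w ∀v (¬S(v,w) ∧ J(v,w)))) ∨ (∃p S(p,p)))
Move each ¬ inward, flipping quantifiers it crosses:
  (∀z J(z,z)) ∧ (∀w ∀v (¬S(v,w) ∧ J(v,w))) ∧ (∀p ¬S(p,p))
All bound variables are already distinct, so no renaming is needed.
Extract every quantifier outward, since the variables are now distinct and don't occur free across branches:
  ∀z ∀w ∀v ∀p (J(z,z) ∧ ¬S(v,w) ∧ J(v,w) ∧ ¬S(p,p))
The quantifier ∃p sits under an odd number of negations (counting the antecedent side of each →), so it flips to ∀p.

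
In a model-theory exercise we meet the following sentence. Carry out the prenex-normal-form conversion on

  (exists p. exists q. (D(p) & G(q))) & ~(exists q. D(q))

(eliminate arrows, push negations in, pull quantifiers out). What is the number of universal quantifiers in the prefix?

Push ¬ through the quantifiers and connectives to reach negation normal form:
  (exists p. exists q. (D(p) & G(q))) & (forall q. ~D(q))
Standardize variables apart so no two quantifiers bind the same name: q↦v1.
  (exists p. exists q. (D(p) & G(q))) & (forall v1. ~D(v1))
Pull the quantifiers to the front (each side's bound variable is not free in the other side):
  exists p. exists q. forall v1. (D(p) & G(q) & ~D(v1))
The prefix is exists p exists q forall v1: 1 universal, 2 existential.

1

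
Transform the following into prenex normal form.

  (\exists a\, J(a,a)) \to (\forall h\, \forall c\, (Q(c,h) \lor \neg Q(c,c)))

\forall a\, \forall h\, \forall c\, (\neg J(a,a) \lor Q(c,h) \lor \neg Q(c,c))

Rewrite implications/biconditionals: A → B as ¬A ∨ B.
  \neg (\exists a\, J(a,a)) \lor (\forall h\, \forall c\, (Q(c,h) \lor \neg Q(c,c)))
Push ¬ through the quantifiers and connectives to reach negation normal form:
  (\forall a\, \neg J(a,a)) \lor (\forall h\, \forall c\, (Q(c,h) \lor \neg Q(c,c)))
All bound variables are already distinct, so no renaming is needed.
Extract every quantifier outward, since the variables are now distinct and don't occur free across branches:
  \forall a\, \forall h\, \forall c\, (\neg J(a,a) \lor Q(c,h) \lor \neg Q(c,c))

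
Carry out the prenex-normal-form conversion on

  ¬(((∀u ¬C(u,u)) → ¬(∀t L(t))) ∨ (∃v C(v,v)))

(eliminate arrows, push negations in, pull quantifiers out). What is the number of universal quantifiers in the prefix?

3

Rewrite implications/biconditionals: A → B as ¬A ∨ B.
  ¬(¬(∀u ¬C(u,u)) ∨ ¬(∀t L(t)) ∨ (∃v C(v,v)))
Push ¬ through the quantifiers and connectives to reach negation normal form:
  (∀u ¬C(u,u)) ∧ (∀t L(t)) ∧ (∀v ¬C(v,v))
All bound variables are already distinct, so no renaming is needed.
Pull the quantifiers to the front (each side's bound variable is not free in the other side):
  ∀u ∀t ∀v (¬C(u,u) ∧ L(t) ∧ ¬C(v,v))
The prefix is ∀u ∀t ∀v: 3 universal, 0 existential.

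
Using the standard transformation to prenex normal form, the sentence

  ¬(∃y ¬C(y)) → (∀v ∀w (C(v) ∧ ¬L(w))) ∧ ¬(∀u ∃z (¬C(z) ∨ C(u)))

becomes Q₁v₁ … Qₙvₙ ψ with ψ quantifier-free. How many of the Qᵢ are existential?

2

Eliminate → and ↔ using ¬ and ∨.
  ¬¬(∃y ¬C(y)) ∨ (∀v ∀w (C(v) ∧ ¬L(w))) ∧ ¬(∀u ∃z (¬C(z) ∨ C(u)))
Drive negations inward (¬∀x A ≡ ∃x ¬A, ¬∃x A ≡ ∀x ¬A, De Morgan for ∧/∨):
  (∃y ¬C(y)) ∨ (∀v ∀w (C(v) ∧ ¬L(w))) ∧ (∃u ∀z (C(z) ∧ ¬C(u)))
All bound variables are already distinct, so no renaming is needed.
Extract every quantifier outward, since the variables are now distinct and don't occur free across branches:
  ∃y ∀v ∀w ∃u ∀z (¬C(y) ∨ C(v) ∧ ¬L(w) ∧ C(z) ∧ ¬C(u))
The prefix is ∃y ∀v ∀w ∃u ∀z: 3 universal, 2 existential.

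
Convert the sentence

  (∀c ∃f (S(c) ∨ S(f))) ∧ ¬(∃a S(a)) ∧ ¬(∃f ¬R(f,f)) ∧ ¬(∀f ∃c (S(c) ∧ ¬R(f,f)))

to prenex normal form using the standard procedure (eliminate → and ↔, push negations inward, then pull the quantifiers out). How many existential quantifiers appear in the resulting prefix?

2

Move each ¬ inward, flipping quantifiers it crosses:
  (∀c ∃f (S(c) ∨ S(f))) ∧ (∀a ¬S(a)) ∧ (∀f R(f,f)) ∧ (∃f ∀c (¬S(c) ∨ R(f,f)))
Give each quantifier a distinct variable: f↦t, f↦y1, c↦x1.
  (∀c ∃f (S(c) ∨ S(f))) ∧ (∀a ¬S(a)) ∧ (∀t R(t,t)) ∧ (∃y1 ∀x1 (¬S(x1) ∨ R(y1,y1)))
Extract every quantifier outward, since the variables are now distinct and don't occur free across branches:
  ∀c ∃f ∀a ∀t ∃y1 ∀x1 ((S(c) ∨ S(f)) ∧ ¬S(a) ∧ R(t,t) ∧ (¬S(x1) ∨ R(y1,y1)))
The prefix is ∀c ∃f ∀a ∀t ∃y1 ∀x1: 4 universal, 2 existential.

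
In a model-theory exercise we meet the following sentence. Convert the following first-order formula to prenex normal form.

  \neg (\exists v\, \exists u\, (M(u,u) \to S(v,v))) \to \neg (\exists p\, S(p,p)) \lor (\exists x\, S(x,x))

\exists v\, \exists u\, \forall p\, \exists x\, (\neg M(u,u) \lor S(v,v) \lor \neg S(p,p) \lor S(x,x))

Eliminate → and ↔ using ¬ and ∨.
  \neg \neg (\exists v\, \exists u\, (\neg M(u,u) \lor S(v,v))) \lor \neg (\exists p\, S(p,p)) \lor (\exists x\, S(x,x))
Move each ¬ inward, flipping quantifiers it crosses:
  (\exists v\, \exists u\, (\neg M(u,u) \lor S(v,v))) \lor (\forall p\, \neg S(p,p)) \lor (\exists x\, S(x,x))
All bound variables are already distinct, so no renaming is needed.
Extract every quantifier outward, since the variables are now distinct and don't occur free across branches:
  \exists v\, \exists u\, \forall p\, \exists x\, (\neg M(u,u) \lor S(v,v) \lor \neg S(p,p) \lor S(x,x))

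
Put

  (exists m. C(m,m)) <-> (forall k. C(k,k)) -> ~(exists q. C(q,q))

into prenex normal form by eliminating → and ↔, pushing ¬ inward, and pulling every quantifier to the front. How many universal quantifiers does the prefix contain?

3

Eliminate → and ↔ using ¬ and ∨; A ↔ B as (¬A ∨ B) ∧ (¬B ∨ A).
  (~(exists m. C(m,m)) | ~(forall k. C(k,k)) | ~(exists q. C(q,q))) & (~(~(forall k. C(k,k)) | ~(exists q. C(q,q))) | (exists m. C(m,m)))
Move each ¬ inward, flipping quantifiers it crosses:
  ((forall m. ~C(m,m)) | (exists k. ~C(k,k)) | (forall q. ~C(q,q))) & ((forall k. C(k,k)) & (exists q. C(q,q)) | (exists m. C(m,m)))
Standardize variables apart so no two quantifiers bind the same name: k↦y, q↦v, m↦v1.
  ((forall m. ~C(m,m)) | (exists k. ~C(k,k)) | (forall q. ~C(q,q))) & ((forall y. C(y,y)) & (exists v. C(v,v)) | (exists v1. C(v1,v1)))
Extract every quantifier outward, since the variables are now distinct and don't occur free across branches:
  forall m. exists k. forall q. forall y. exists v. exists v1. ((~C(m,m) | ~C(k,k) | ~C(q,q)) & (C(y,y) & C(v,v) | C(v1,v1)))
The prefix is forall m exists k forall q forall y exists v exists v1: 3 universal, 3 existential.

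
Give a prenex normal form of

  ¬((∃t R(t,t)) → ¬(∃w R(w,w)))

∃t ∃w (R(t,t) ∧ R(w,w))

First replace A → B with ¬A ∨ B.
  ¬(¬(∃t R(t,t)) ∨ ¬(∃w R(w,w)))
Drive negations inward (¬∀x A ≡ ∃x ¬A, ¬∃x A ≡ ∀x ¬A, De Morgan for ∧/∨):
  (∃t R(t,t)) ∧ (∃w R(w,w))
Pull the quantifiers to the front (each side's bound variable is not free in the other side):
  ∃t ∃w (R(t,t) ∧ R(w,w))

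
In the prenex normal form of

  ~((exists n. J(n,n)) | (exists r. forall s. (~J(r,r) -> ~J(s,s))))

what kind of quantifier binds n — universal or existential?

Rewrite implications/biconditionals: A → B as ¬A ∨ B.
  ~((exists n. J(n,n)) | (exists r. forall s. (~~J(r,r) | ~J(s,s))))
Move each ¬ inward, flipping quantifiers it crosses:
  (forall n. ~J(n,n)) & (forall r. exists s. (~J(r,r) & J(s,s)))
All bound variables are already distinct, so no renaming is needed.
Extract every quantifier outward, since the variables are now distinct and don't occur free across branches:
  forall n. forall r. exists s. (~J(n,n) & ~J(r,r) & J(s,s))
The quantifier exists n sits under an odd number of negations (counting the antecedent side of each →), so it flips to forall n.

universal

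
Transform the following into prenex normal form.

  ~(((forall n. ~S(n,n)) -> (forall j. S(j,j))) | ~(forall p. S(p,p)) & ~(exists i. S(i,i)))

forall n. exists j. forall p. exists i. (~S(n,n) & ~S(j,j) & (S(p,p) | S(i,i)))

Rewrite implications/biconditionals: A → B as ¬A ∨ B.
  ~(~(forall n. ~S(n,n)) | (forall j. S(j,j)) | ~(forall p. S(p,p)) & ~(exists i. S(i,i)))
Move each ¬ inward, flipping quantifiers it crosses:
  (forall n. ~S(n,n)) & (exists j. ~S(j,j)) & ((forall p. S(p,p)) | (exists i. S(i,i)))
Finally move all quantifiers to the prefix:
  forall n. exists j. forall p. exists i. (~S(n,n) & ~S(j,j) & (S(p,p) | S(i,i)))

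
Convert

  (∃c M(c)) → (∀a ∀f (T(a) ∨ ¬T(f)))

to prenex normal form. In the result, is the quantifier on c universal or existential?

universal

First replace A → B with ¬A ∨ B.
  ¬(∃c M(c)) ∨ (∀a ∀f (T(a) ∨ ¬T(f)))
Drive negations inward (¬∀x A ≡ ∃x ¬A, ¬∃x A ≡ ∀x ¬A, De Morgan for ∧/∨):
  (∀c ¬M(c)) ∨ (∀a ∀f (T(a) ∨ ¬T(f)))
Pull the quantifiers to the front (each side's bound variable is not free in the other side):
  ∀c ∀a ∀f (¬M(c) ∨ T(a) ∨ ¬T(f))
The quantifier ∃c sits under an odd number of negations (counting the antecedent side of each →), so it flips to ∀c.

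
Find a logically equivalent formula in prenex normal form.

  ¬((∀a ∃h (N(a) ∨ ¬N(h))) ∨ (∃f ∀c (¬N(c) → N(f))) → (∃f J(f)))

Rewrite implications/biconditionals: A → B as ¬A ∨ B.
  ¬(¬((∀a ∃h (N(a) ∨ ¬N(h))) ∨ (∃f ∀c (¬¬N(c) ∨ N(f)))) ∨ (∃f J(f)))
Move each ¬ inward, flipping quantifiers it crosses:
  ((∀a ∃h (N(a) ∨ ¬N(h))) ∨ (∃f ∀c (N(c) ∨ N(f)))) ∧ (∀f ¬J(f))
Standardize variables apart so no two quantifiers bind the same name: f↦r.
  ((∀a ∃h (N(a) ∨ ¬N(h))) ∨ (∃f ∀c (N(c) ∨ N(f)))) ∧ (∀r ¬J(r))
Finally move all quantifiers to the prefix:
  ∀a ∃h ∃f ∀c ∀r ((N(a) ∨ ¬N(h) ∨ N(c) ∨ N(f)) ∧ ¬J(r))

∀a ∃h ∃f ∀c ∀r ((N(a) ∨ ¬N(h) ∨ N(c) ∨ N(f)) ∧ ¬J(r))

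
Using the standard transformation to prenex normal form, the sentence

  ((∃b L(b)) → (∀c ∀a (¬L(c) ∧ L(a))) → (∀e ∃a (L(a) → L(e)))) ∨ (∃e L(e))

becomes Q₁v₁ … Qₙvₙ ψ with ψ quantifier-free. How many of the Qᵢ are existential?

Rewrite implications/biconditionals: A → B as ¬A ∨ B.
  ¬(∃b L(b)) ∨ ¬(∀c ∀a (¬L(c) ∧ L(a))) ∨ (∀e ∃a (¬L(a) ∨ L(e))) ∨ (∃e L(e))
Drive negations inward (¬∀x A ≡ ∃x ¬A, ¬∃x A ≡ ∀x ¬A, De Morgan for ∧/∨):
  (∀b ¬L(b)) ∨ (∃c ∃a (L(c) ∨ ¬L(a))) ∨ (∀e ∃a (¬L(a) ∨ L(e))) ∨ (∃e L(e))
Standardize variables apart so no two quantifiers bind the same name: a↦u, e↦p.
  (∀b ¬L(b)) ∨ (∃c ∃a (L(c) ∨ ¬L(a))) ∨ (∀e ∃u (¬L(u) ∨ L(e))) ∨ (∃p L(p))
Pull the quantifiers to the front (each side's bound variable is not free in the other side):
  ∀b ∃c ∃a ∀e ∃u ∃p (¬L(b) ∨ L(c) ∨ ¬L(a) ∨ ¬L(u) ∨ L(e) ∨ L(p))
The prefix is ∀b ∃c ∃a ∀e ∃u ∃p: 2 universal, 4 existential.

4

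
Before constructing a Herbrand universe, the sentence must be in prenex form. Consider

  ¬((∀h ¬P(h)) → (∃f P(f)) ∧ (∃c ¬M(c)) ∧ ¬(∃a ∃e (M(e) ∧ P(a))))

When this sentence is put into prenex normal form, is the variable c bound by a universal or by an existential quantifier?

universal

Rewrite implications/biconditionals: A → B as ¬A ∨ B.
  ¬(¬(∀h ¬P(h)) ∨ (∃f P(f)) ∧ (∃c ¬M(c)) ∧ ¬(∃a ∃e (M(e) ∧ P(a))))
Drive negations inward (¬∀x A ≡ ∃x ¬A, ¬∃x A ≡ ∀x ¬A, De Morgan for ∧/∨):
  (∀h ¬P(h)) ∧ ((∀f ¬P(f)) ∨ (∀c M(c)) ∨ (∃a ∃e (M(e) ∧ P(a))))
Finally move all quantifiers to the prefix:
  ∀h ∀f ∀c ∃a ∃e (¬P(h) ∧ (¬P(f) ∨ M(c) ∨ M(e) ∧ P(a)))
The quantifier ∃c sits under an odd number of negations (counting the antecedent side of each →), so it flips to ∀c.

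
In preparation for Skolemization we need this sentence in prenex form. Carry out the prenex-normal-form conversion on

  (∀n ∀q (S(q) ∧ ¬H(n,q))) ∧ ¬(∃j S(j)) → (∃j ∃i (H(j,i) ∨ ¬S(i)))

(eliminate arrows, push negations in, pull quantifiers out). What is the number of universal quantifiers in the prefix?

Eliminate → and ↔ using ¬ and ∨.
  ¬((∀n ∀q (S(q) ∧ ¬H(n,q))) ∧ ¬(∃j S(j))) ∨ (∃j ∃i (H(j,i) ∨ ¬S(i)))
Move each ¬ inward, flipping quantifiers it crosses:
  (∃n ∃q (¬S(q) ∨ H(n,q))) ∨ (∃j S(j)) ∨ (∃j ∃i (H(j,i) ∨ ¬S(i)))
Standardize variables apart so no two quantifiers bind the same name: j↦z1.
  (∃n ∃q (¬S(q) ∨ H(n,q))) ∨ (∃j S(j)) ∨ (∃z1 ∃i (H(z1,i) ∨ ¬S(i)))
Finally move all quantifiers to the prefix:
  ∃n ∃q ∃j ∃z1 ∃i (¬S(q) ∨ H(n,q) ∨ S(j) ∨ H(z1,i) ∨ ¬S(i))
The prefix is ∃n ∃q ∃j ∃z1 ∃i: 0 universal, 5 existential.

0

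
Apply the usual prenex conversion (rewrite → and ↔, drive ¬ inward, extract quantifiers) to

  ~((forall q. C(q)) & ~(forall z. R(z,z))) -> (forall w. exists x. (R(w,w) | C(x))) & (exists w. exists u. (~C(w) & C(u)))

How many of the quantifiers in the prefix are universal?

2

Eliminate → and ↔ using ¬ and ∨.
  ~~((forall q. C(q)) & ~(forall z. R(z,z))) | (forall w. exists x. (R(w,w) | C(x))) & (exists w. exists u. (~C(w) & C(u)))
Move each ¬ inward, flipping quantifiers it crosses:
  (forall q. C(q)) & (exists z. ~R(z,z)) | (forall w. exists x. (R(w,w) | C(x))) & (exists w. exists u. (~C(w) & C(u)))
Standardize variables apart so no two quantifiers bind the same name: w↦y.
  (forall q. C(q)) & (exists z. ~R(z,z)) | (forall w. exists x. (R(w,w) | C(x))) & (exists y. exists u. (~C(y) & C(u)))
Extract every quantifier outward, since the variables are now distinct and don't occur free across branches:
  forall q. exists z. forall w. exists x. exists y. exists u. (C(q) & ~R(z,z) | (R(w,w) | C(x)) & ~C(y) & C(u))
The prefix is forall q exists z forall w exists x exists y exists u: 2 universal, 4 existential.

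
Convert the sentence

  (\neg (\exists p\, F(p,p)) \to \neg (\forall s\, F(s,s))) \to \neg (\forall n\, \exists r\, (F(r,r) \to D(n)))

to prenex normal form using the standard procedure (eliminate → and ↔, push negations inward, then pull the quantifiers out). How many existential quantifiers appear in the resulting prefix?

1

Eliminate → and ↔ using ¬ and ∨.
  \neg (\neg \neg (\exists p\, F(p,p)) \lor \neg (\forall s\, F(s,s))) \lor \neg (\forall n\, \exists r\, (\neg F(r,r) \lor D(n)))
Move each ¬ inward, flipping quantifiers it crosses:
  (\forall p\, \neg F(p,p)) \land (\forall s\, F(s,s)) \lor (\exists n\, \forall r\, (F(r,r) \land \neg D(n)))
All bound variables are already distinct, so no renaming is needed.
Extract every quantifier outward, since the variables are now distinct and don't occur free across branches:
  \forall p\, \forall s\, \exists n\, \forall r\, (\neg F(p,p) \land F(s,s) \lor F(r,r) \land \neg D(n))
The prefix is \forall p \forall s \exists n \forall r: 3 universal, 1 existential.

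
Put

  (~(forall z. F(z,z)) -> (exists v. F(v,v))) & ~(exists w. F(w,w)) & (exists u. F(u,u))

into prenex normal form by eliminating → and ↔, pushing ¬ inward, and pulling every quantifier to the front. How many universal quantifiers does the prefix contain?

First replace A → B with ¬A ∨ B.
  (~~(forall z. F(z,z)) | (exists v. F(v,v))) & ~(exists w. F(w,w)) & (exists u. F(u,u))
Push ¬ through the quantifiers and connectives to reach negation normal form:
  ((forall z. F(z,z)) | (exists v. F(v,v))) & (forall w. ~F(w,w)) & (exists u. F(u,u))
All bound variables are already distinct, so no renaming is needed.
Pull the quantifiers to the front (each side's bound variable is not free in the other side):
  forall z. exists v. forall w. exists u. ((F(z,z) | F(v,v)) & ~F(w,w) & F(u,u))
The prefix is forall z exists v forall w exists u: 2 universal, 2 existential.

2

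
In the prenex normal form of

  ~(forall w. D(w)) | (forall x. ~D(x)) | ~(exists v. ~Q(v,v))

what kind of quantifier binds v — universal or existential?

universal

Drive negations inward (¬∀x A ≡ ∃x ¬A, ¬∃x A ≡ ∀x ¬A, De Morgan for ∧/∨):
  (exists w. ~D(w)) | (forall x. ~D(x)) | (forall v. Q(v,v))
Finally move all quantifiers to the prefix:
  exists w. forall x. forall v. (~D(w) | ~D(x) | Q(v,v))
The quantifier exists v sits under an odd number of negations, so it flips to forall v.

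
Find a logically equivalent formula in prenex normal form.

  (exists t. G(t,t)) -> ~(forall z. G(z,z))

First replace A → B with ¬A ∨ B.
  ~(exists t. G(t,t)) | ~(forall z. G(z,z))
Move each ¬ inward, flipping quantifiers it crosses:
  (forall t. ~G(t,t)) | (exists z. ~G(z,z))
Pull the quantifiers to the front (each side's bound variable is not free in the other side):
  forall t. exists z. (~G(t,t) | ~G(z,z))

forall t. exists z. (~G(t,t) | ~G(z,z))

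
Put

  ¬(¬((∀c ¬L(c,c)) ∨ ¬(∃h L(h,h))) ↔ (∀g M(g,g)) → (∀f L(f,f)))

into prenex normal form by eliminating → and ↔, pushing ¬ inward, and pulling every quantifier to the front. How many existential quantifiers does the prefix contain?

4

First replace A → B with ¬A ∨ B; A ↔ B as (¬A ∨ B) ∧ (¬B ∨ A).
  ¬((¬¬((∀c ¬L(c,c)) ∨ ¬(∃h L(h,h))) ∨ ¬(∀g M(g,g)) ∨ (∀f L(f,f))) ∧ (¬(¬(∀g M(g,g)) ∨ (∀f L(f,f))) ∨ ¬((∀c ¬L(c,c)) ∨ ¬(∃h L(h,h)))))
Move each ¬ inward, flipping quantifiers it crosses:
  (∃c L(c,c)) ∧ (∃h L(h,h)) ∧ (∀g M(g,g)) ∧ (∃f ¬L(f,f)) ∨ ((∃g ¬M(g,g)) ∨ (∀f L(f,f))) ∧ ((∀c ¬L(c,c)) ∨ (∀h ¬L(h,h)))
Rename bound variables to avoid capture: g↦x1, f↦v, c↦x, h↦a.
  (∃c L(c,c)) ∧ (∃h L(h,h)) ∧ (∀g M(g,g)) ∧ (∃f ¬L(f,f)) ∨ ((∃x1 ¬M(x1,x1)) ∨ (∀v L(v,v))) ∧ ((∀x ¬L(x,x)) ∨ (∀a ¬L(a,a)))
Extract every quantifier outward, since the variables are now distinct and don't occur free across branches:
  ∃c ∃h ∀g ∃f ∃x1 ∀v ∀x ∀a (L(c,c) ∧ L(h,h) ∧ M(g,g) ∧ ¬L(f,f) ∨ (¬M(x1,x1) ∨ L(v,v)) ∧ (¬L(x,x) ∨ ¬L(a,a)))
The prefix is ∃c ∃h ∀g ∃f ∃x1 ∀v ∀x ∀a: 4 universal, 4 existential.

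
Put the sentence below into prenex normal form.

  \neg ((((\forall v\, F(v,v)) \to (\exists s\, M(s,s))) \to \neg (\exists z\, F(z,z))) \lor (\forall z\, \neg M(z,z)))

First replace A → B with ¬A ∨ B.
  \neg (\neg (\neg (\forall v\, F(v,v)) \lor (\exists s\, M(s,s))) \lor \neg (\exists z\, F(z,z)) \lor (\forall z\, \neg M(z,z)))
Drive negations inward (¬∀x A ≡ ∃x ¬A, ¬∃x A ≡ ∀x ¬A, De Morgan for ∧/∨):
  ((\exists v\, \neg F(v,v)) \lor (\exists s\, M(s,s))) \land (\exists z\, F(z,z)) \land (\exists z\, M(z,z))
Standardize variables apart so no two quantifiers bind the same name: z↦t.
  ((\exists v\, \neg F(v,v)) \lor (\exists s\, M(s,s))) \land (\exists z\, F(z,z)) \land (\exists t\, M(t,t))
Extract every quantifier outward, since the variables are now distinct and don't occur free across branches:
  \exists v\, \exists s\, \exists z\, \exists t\, ((\neg F(v,v) \lor M(s,s)) \land F(z,z) \land M(t,t))

\exists v\, \exists s\, \exists z\, \exists t\, ((\neg F(v,v) \lor M(s,s)) \land F(z,z) \land M(t,t))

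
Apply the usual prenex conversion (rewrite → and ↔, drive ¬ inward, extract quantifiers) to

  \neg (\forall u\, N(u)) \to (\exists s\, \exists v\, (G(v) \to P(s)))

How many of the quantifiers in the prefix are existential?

2

First replace A → B with ¬A ∨ B.
  \neg \neg (\forall u\, N(u)) \lor (\exists s\, \exists v\, (\neg G(v) \lor P(s)))
Push ¬ through the quantifiers and connectives to reach negation normal form:
  (\forall u\, N(u)) \lor (\exists s\, \exists v\, (\neg G(v) \lor P(s)))
Pull the quantifiers to the front (each side's bound variable is not free in the other side):
  \forall u\, \exists s\, \exists v\, (N(u) \lor \neg G(v) \lor P(s))
The prefix is \forall u \exists s \exists v: 1 universal, 2 existential.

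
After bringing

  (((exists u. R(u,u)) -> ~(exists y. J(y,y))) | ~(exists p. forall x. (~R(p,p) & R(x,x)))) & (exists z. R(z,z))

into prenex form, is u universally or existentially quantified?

Rewrite implications/biconditionals: A → B as ¬A ∨ B.
  (~(exists u. R(u,u)) | ~(exists y. J(y,y)) | ~(exists p. forall x. (~R(p,p) & R(x,x)))) & (exists z. R(z,z))
Move each ¬ inward, flipping quantifiers it crosses:
  ((forall u. ~R(u,u)) | (forall y. ~J(y,y)) | (forall p. exists x. (R(p,p) | ~R(x,x)))) & (exists z. R(z,z))
Extract every quantifier outward, since the variables are now distinct and don't occur free across branches:
  forall u. forall y. forall p. exists x. exists z. ((~R(u,u) | ~J(y,y) | R(p,p) | ~R(x,x)) & R(z,z))
The quantifier exists u sits under an odd number of negations (counting the antecedent side of each →), so it flips to forall u.

universal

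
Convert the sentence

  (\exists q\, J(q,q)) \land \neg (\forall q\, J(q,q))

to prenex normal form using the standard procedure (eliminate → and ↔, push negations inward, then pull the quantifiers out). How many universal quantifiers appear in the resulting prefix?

0

Push ¬ through the quantifiers and connectives to reach negation normal form:
  (\exists q\, J(q,q)) \land (\exists q\, \neg J(q,q))
Standardize variables apart so no two quantifiers bind the same name: q↦w.
  (\exists q\, J(q,q)) \land (\exists w\, \neg J(w,w))
Pull the quantifiers to the front (each side's bound variable is not free in the other side):
  \exists q\, \exists w\, (J(q,q) \land \neg J(w,w))
The prefix is \exists q \exists w: 0 universal, 2 existential.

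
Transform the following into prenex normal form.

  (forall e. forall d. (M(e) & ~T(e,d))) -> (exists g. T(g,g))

Rewrite implications/biconditionals: A → B as ¬A ∨ B.
  ~(forall e. forall d. (M(e) & ~T(e,d))) | (exists g. T(g,g))
Push ¬ through the quantifiers and connectives to reach negation normal form:
  (exists e. exists d. (~M(e) | T(e,d))) | (exists g. T(g,g))
Finally move all quantifiers to the prefix:
  exists e. exists d. exists g. (~M(e) | T(e,d) | T(g,g))

exists e. exists d. exists g. (~M(e) | T(e,d) | T(g,g))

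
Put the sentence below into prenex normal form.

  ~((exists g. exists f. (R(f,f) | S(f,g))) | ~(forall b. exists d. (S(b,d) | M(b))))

forall g. forall f. forall b. exists d. (~R(f,f) & ~S(f,g) & (S(b,d) | M(b)))

Push ¬ through the quantifiers and connectives to reach negation normal form:
  (forall g. forall f. (~R(f,f) & ~S(f,g))) & (forall b. exists d. (S(b,d) | M(b)))
Extract every quantifier outward, since the variables are now distinct and don't occur free across branches:
  forall g. forall f. forall b. exists d. (~R(f,f) & ~S(f,g) & (S(b,d) | M(b)))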